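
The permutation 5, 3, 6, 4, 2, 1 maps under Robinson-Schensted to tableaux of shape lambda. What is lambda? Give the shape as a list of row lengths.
RSK row insertion gives P = [[1, 4], [2, 6], [3], [5]], which has shape [2, 2, 1, 1].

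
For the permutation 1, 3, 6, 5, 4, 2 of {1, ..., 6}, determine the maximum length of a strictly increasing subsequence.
3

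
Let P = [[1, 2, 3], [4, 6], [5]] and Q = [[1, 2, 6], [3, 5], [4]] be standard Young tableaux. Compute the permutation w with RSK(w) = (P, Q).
5 6 4 1 2 3

Reverse RSK: for i = n, n-1, ..., 1, locate i in Q, remove the corresponding corner cell from P, and reverse-bump its entry up through P; the value ejected from row 1 is w(i).

So w = 5 6 4 1 2 3.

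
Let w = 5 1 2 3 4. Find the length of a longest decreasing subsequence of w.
2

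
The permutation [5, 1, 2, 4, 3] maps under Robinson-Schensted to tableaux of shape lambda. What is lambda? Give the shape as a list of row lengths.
Row-insert each entry into an empty tableau.

After inserting 5: P = [[5]].
After inserting 1: P = [[1], [5]].
After inserting 2: P = [[1, 2], [5]].
After inserting 4: P = [[1, 2, 4], [5]].
After inserting 3: P = [[1, 2, 3], [4], [5]].

The final insertion tableau P = [[1, 2, 3], [4], [5]] has shape [3, 1, 1].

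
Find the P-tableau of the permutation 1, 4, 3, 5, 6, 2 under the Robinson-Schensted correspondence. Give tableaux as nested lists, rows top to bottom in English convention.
Insert 1: appended to row 1. P = [[1]].
Insert 4: appended to row 1. P = [[1, 4]].
Insert 3: 3 bumps 4 from row 1; 4 starts row 2. P = [[1, 3], [4]].
Insert 5: appended to row 1. P = [[1, 3, 5], [4]].
Insert 6: appended to row 1. P = [[1, 3, 5, 6], [4]].
Insert 2: 2 bumps 3 from row 1; 3 bumps 4 from row 2; 4 starts row 3. P = [[1, 2, 5, 6], [3], [4]].

So P = [[1, 2, 5, 6], [3], [4]].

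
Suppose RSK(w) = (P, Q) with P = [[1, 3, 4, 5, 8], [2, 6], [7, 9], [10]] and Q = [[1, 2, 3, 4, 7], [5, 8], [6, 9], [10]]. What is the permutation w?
2 3 4 7 6 1 10 9 8 5

Reverse RSK: for i = n, n-1, ..., 1, locate i in Q, remove the corresponding corner cell from P, and reverse-bump its entry up through P; the value ejected from row 1 is w(i).

So w = 2 3 4 7 6 1 10 9 8 5.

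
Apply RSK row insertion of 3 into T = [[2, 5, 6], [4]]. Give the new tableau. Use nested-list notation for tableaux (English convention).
[[2, 3, 6], [4, 5]]

In row 1, 3 replaces 5 (the leftmost entry greater than 3); 5 is bumped to row 2. 5 is appended to row 2. The new tableau is [[2, 3, 6], [4, 5]].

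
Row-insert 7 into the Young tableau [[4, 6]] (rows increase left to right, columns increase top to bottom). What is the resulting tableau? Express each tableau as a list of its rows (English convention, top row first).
[[4, 6, 7]]

7 is larger than every entry of row 1, so it is appended to row 1. The new tableau is [[4, 6, 7]].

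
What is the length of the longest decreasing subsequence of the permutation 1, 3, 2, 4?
2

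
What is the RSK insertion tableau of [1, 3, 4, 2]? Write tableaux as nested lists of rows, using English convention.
Insert 1: appended to row 1. P = [[1]].
Insert 3: appended to row 1. P = [[1, 3]].
Insert 4: appended to row 1. P = [[1, 3, 4]].
Insert 2: 2 bumps 3 from row 1; 3 starts row 2. P = [[1, 2, 4], [3]].

So P = [[1, 2, 4], [3]].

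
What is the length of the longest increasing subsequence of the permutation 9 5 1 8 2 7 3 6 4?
4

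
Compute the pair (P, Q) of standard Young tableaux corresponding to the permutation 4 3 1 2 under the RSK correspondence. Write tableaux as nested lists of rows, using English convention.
Insert each entry of the permutation into P by Schensted row insertion, recording in Q the position of each new cell.

Insert 4: appended to row 1. P = [[4]], Q = [[1]].
Insert 3: 3 bumps 4 from row 1; 4 starts row 2. P = [[3], [4]], Q = [[1], [2]].
Insert 1: 1 bumps 3 from row 1; 3 bumps 4 from row 2; 4 starts row 3. P = [[1], [3], [4]], Q = [[1], [2], [3]].
Insert 2: appended to row 1. P = [[1, 2], [3], [4]], Q = [[1, 4], [2], [3]].

So P = [[1, 2], [3], [4]], Q = [[1, 4], [2], [3]].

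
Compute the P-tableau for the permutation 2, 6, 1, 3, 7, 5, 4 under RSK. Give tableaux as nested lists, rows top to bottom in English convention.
After inserting 2: P = [[2]].
After inserting 6: P = [[2, 6]].
After inserting 1: P = [[1, 6], [2]].
After inserting 3: P = [[1, 3], [2, 6]].
After inserting 7: P = [[1, 3, 7], [2, 6]].
After inserting 5: P = [[1, 3, 5], [2, 6, 7]].
After inserting 4: P = [[1, 3, 4], [2, 5, 7], [6]].

So P = [[1, 3, 4], [2, 5, 7], [6]].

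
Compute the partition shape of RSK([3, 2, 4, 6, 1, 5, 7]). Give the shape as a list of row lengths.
Row-insert each entry into an empty tableau.

After inserting 3: P = [[3]].
After inserting 2: P = [[2], [3]].
After inserting 4: P = [[2, 4], [3]].
After inserting 6: P = [[2, 4, 6], [3]].
After inserting 1: P = [[1, 4, 6], [2], [3]].
After inserting 5: P = [[1, 4, 5], [2, 6], [3]].
After inserting 7: P = [[1, 4, 5, 7], [2, 6], [3]].

The final insertion tableau P = [[1, 4, 5, 7], [2, 6], [3]] has shape [4, 2, 1].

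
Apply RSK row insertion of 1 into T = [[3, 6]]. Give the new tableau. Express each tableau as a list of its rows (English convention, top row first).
In row 1, 1 replaces 3 (the leftmost entry greater than 1); 3 is bumped to row 2. 3 starts a new row 2. The new tableau is [[1, 6], [3]].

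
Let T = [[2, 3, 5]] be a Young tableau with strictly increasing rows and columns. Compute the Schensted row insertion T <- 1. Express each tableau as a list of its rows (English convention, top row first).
In row 1, 1 replaces 2 (the leftmost entry greater than 1); 2 is bumped to row 2. 2 starts a new row 2. The new tableau is [[1, 3, 5], [2]].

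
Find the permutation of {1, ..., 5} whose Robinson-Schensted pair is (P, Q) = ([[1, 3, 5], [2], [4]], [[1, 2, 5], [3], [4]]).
Reverse the RSK construction: for i from n down to 1, find the cell of Q containing i, remove the entry at that cell from P, and reverse-bump it up through P; the value ejected from row 1 is w(i).

Step i=5: Q has 5 at row 1, column 3; remove that cell from P, ejecting 5. So w(5) = 5. P is now [[1, 3], [2], [4]].
Step i=4: Q has 4 at row 3, column 1; remove 4 from row 3 of P and reverse-bump: 4 enters row 2 and ejects 2; 2 enters row 1 and ejects 1. So w(4) = 1. P is now [[2, 3], [4]].
Step i=3: Q has 3 at row 2, column 1; remove 4 from row 2 of P and reverse-bump: 4 enters row 1 and ejects 3. So w(3) = 3. P is now [[2, 4]].
Step i=2: Q has 2 at row 1, column 2; remove that cell from P, ejecting 4. So w(2) = 4. P is now [[2]].
Step i=1: Q has 1 at row 1, column 1; remove that cell from P, ejecting 2. So w(1) = 2. P is now [].

So w = 2 4 3 1 5.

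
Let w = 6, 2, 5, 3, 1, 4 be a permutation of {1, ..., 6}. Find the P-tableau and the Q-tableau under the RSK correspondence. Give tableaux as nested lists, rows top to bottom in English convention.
Insert each entry of the permutation into P by Schensted row insertion, recording in Q the position of each new cell.

After inserting 6: P = [[6]].
After inserting 2: P = [[2], [6]].
After inserting 5: P = [[2, 5], [6]].
After inserting 3: P = [[2, 3], [5], [6]].
After inserting 1: P = [[1, 3], [2], [5], [6]].
After inserting 4: P = [[1, 3, 4], [2], [5], [6]].

So P = [[1, 3, 4], [2], [5], [6]], Q = [[1, 3, 6], [2], [4], [5]].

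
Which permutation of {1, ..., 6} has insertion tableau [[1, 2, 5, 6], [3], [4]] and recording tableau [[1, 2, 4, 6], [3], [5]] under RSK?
1 4 3 5 2 6

Reverse the RSK construction: for i from n down to 1, find the cell of Q containing i, remove the entry at that cell from P, and reverse-bump it up through P; the value ejected from row 1 is w(i).

Step i=6: Q has 6 at row 1, column 4; remove that cell from P, ejecting 6. So w(6) = 6. P is now [[1, 2, 5], [3], [4]].
Step i=5: Q has 5 at row 3, column 1; remove 4 from row 3 of P and reverse-bump: 4 enters row 2 and ejects 3; 3 enters row 1 and ejects 2. So w(5) = 2. P is now [[1, 3, 5], [4]].
Step i=4: Q has 4 at row 1, column 3; remove that cell from P, ejecting 5. So w(4) = 5. P is now [[1, 3], [4]].
Step i=3: Q has 3 at row 2, column 1; remove 4 from row 2 of P and reverse-bump: 4 enters row 1 and ejects 3. So w(3) = 3. P is now [[1, 4]].
Step i=2: Q has 2 at row 1, column 2; remove that cell from P, ejecting 4. So w(2) = 4. P is now [[1]].
Step i=1: Q has 1 at row 1, column 1; remove that cell from P, ejecting 1. So w(1) = 1. P is now [].

So w = 1 4 3 5 2 6.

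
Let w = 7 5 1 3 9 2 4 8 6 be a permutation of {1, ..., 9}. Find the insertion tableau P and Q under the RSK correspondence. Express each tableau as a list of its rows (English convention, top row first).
P = [[1, 2, 4, 6], [3, 8], [5, 9], [7]], Q = [[1, 4, 5, 8], [2, 7], [3, 9], [6]]

Insert each entry of the permutation into P by Schensted row insertion, recording in Q the position of each new cell.

Insert 7: appended to row 1. P = [[7]].
Insert 5: 5 bumps 7 from row 1; 7 starts row 2. P = [[5], [7]].
Insert 1: 1 bumps 5 from row 1; 5 bumps 7 from row 2; 7 starts row 3. P = [[1], [5], [7]].
Insert 3: appended to row 1. P = [[1, 3], [5], [7]].
Insert 9: appended to row 1. P = [[1, 3, 9], [5], [7]].
Insert 2: 2 bumps 3 from row 1; 3 bumps 5 from row 2; 5 bumps 7 from row 3; 7 starts row 4. P = [[1, 2, 9], [3], [5], [7]].
Insert 4: 4 bumps 9 from row 1; 9 appends to row 2. P = [[1, 2, 4], [3, 9], [5], [7]].
Insert 8: appended to row 1. P = [[1, 2, 4, 8], [3, 9], [5], [7]].
Insert 6: 6 bumps 8 from row 1; 8 bumps 9 from row 2; 9 appends to row 3. P = [[1, 2, 4, 6], [3, 8], [5, 9], [7]].

So P = [[1, 2, 4, 6], [3, 8], [5, 9], [7]], Q = [[1, 4, 5, 8], [2, 7], [3, 9], [6]].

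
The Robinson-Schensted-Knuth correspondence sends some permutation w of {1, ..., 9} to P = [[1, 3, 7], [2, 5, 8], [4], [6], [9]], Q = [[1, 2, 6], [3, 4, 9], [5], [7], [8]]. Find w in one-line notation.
Reverse the RSK construction: for i from n down to 1, find the cell of Q containing i, remove the entry at that cell from P, and reverse-bump it up through P; the value ejected from row 1 is w(i).

Step i=9: Q has 9 at row 2, column 3; remove 8 from row 2 of P and reverse-bump: 8 enters row 1 and ejects 7. So w(9) = 7. P is now [[1, 3, 8], [2, 5], [4], [6], [9]].
Step i=8: Q has 8 at row 5, column 1; remove 9 from row 5 of P and reverse-bump: 9 enters row 4 and ejects 6; 6 enters row 3 and ejects 4; 4 enters row 2 and ejects 2; 2 enters row 1 and ejects 1. So w(8) = 1. P is now [[2, 3, 8], [4, 5], [6], [9]].
Step i=7: Q has 7 at row 4, column 1; remove 9 from row 4 of P and reverse-bump: 9 enters row 3 and ejects 6; 6 enters row 2 and ejects 5; 5 enters row 1 and ejects 3. So w(7) = 3. P is now [[2, 5, 8], [4, 6], [9]].
Step i=6: Q has 6 at row 1, column 3; remove that cell from P, ejecting 8. So w(6) = 8. P is now [[2, 5], [4, 6], [9]].
Step i=5: Q has 5 at row 3, column 1; remove 9 from row 3 of P and reverse-bump: 9 enters row 2 and ejects 6; 6 enters row 1 and ejects 5. So w(5) = 5. P is now [[2, 6], [4, 9]].
Step i=4: Q has 4 at row 2, column 2; remove 9 from row 2 of P and reverse-bump: 9 enters row 1 and ejects 6. So w(4) = 6. P is now [[2, 9], [4]].
Step i=3: Q has 3 at row 2, column 1; remove 4 from row 2 of P and reverse-bump: 4 enters row 1 and ejects 2. So w(3) = 2. P is now [[4, 9]].
Step i=2: Q has 2 at row 1, column 2; remove that cell from P, ejecting 9. So w(2) = 9. P is now [[4]].
Step i=1: Q has 1 at row 1, column 1; remove that cell from P, ejecting 4. So w(1) = 4. P is now [].

So w = 4 9 2 6 5 8 3 1 7.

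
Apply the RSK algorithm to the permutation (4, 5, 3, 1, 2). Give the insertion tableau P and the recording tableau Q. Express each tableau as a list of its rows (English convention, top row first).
Insert each entry of the permutation into P by Schensted row insertion, recording in Q the position of each new cell.

Insert 4: appended to row 1. P = [[4]].
Insert 5: appended to row 1. P = [[4, 5]].
Insert 3: 3 bumps 4 from row 1; 4 starts row 2. P = [[3, 5], [4]].
Insert 1: 1 bumps 3 from row 1; 3 bumps 4 from row 2; 4 starts row 3. P = [[1, 5], [3], [4]].
Insert 2: 2 bumps 5 from row 1; 5 appends to row 2. P = [[1, 2], [3, 5], [4]].

So P = [[1, 2], [3, 5], [4]], Q = [[1, 2], [3, 5], [4]].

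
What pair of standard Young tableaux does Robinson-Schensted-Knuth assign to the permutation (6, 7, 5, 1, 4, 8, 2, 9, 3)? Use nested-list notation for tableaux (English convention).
Insert each entry of the permutation into P by Schensted row insertion, recording in Q the position of each new cell.

After inserting 6: P = [[6]].
After inserting 7: P = [[6, 7]].
After inserting 5: P = [[5, 7], [6]].
After inserting 1: P = [[1, 7], [5], [6]].
After inserting 4: P = [[1, 4], [5, 7], [6]].
After inserting 8: P = [[1, 4, 8], [5, 7], [6]].
After inserting 2: P = [[1, 2, 8], [4, 7], [5], [6]].
After inserting 9: P = [[1, 2, 8, 9], [4, 7], [5], [6]].
After inserting 3: P = [[1, 2, 3, 9], [4, 7, 8], [5], [6]].

So P = [[1, 2, 3, 9], [4, 7, 8], [5], [6]], Q = [[1, 2, 6, 8], [3, 5, 9], [4], [7]].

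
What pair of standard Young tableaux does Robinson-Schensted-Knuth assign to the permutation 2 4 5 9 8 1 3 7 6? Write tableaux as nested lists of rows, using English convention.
Insert each entry of the permutation into P by Schensted row insertion, recording in Q the position of each new cell.

Insert 2: appended to row 1. P = [[2]].
Insert 4: appended to row 1. P = [[2, 4]].
Insert 5: appended to row 1. P = [[2, 4, 5]].
Insert 9: appended to row 1. P = [[2, 4, 5, 9]].
Insert 8: 8 bumps 9 from row 1; 9 starts row 2. P = [[2, 4, 5, 8], [9]].
Insert 1: 1 bumps 2 from row 1; 2 bumps 9 from row 2; 9 starts row 3. P = [[1, 4, 5, 8], [2], [9]].
Insert 3: 3 bumps 4 from row 1; 4 appends to row 2. P = [[1, 3, 5, 8], [2, 4], [9]].
Insert 7: 7 bumps 8 from row 1; 8 appends to row 2. P = [[1, 3, 5, 7], [2, 4, 8], [9]].
Insert 6: 6 bumps 7 from row 1; 7 bumps 8 from row 2; 8 bumps 9 from row 3; 9 starts row 4. P = [[1, 3, 5, 6], [2, 4, 7], [8], [9]].

So P = [[1, 3, 5, 6], [2, 4, 7], [8], [9]], Q = [[1, 2, 3, 4], [5, 7, 8], [6], [9]].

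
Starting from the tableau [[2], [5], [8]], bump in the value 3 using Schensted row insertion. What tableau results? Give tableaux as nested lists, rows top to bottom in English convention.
3 is larger than every entry of row 1, so it is appended to row 1. The new tableau is [[2, 3], [5], [8]].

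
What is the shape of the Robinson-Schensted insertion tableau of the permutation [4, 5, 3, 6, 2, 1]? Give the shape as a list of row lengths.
[3, 1, 1, 1]

Row-insert each entry into an empty tableau.

After inserting 4: P = [[4]].
After inserting 5: P = [[4, 5]].
After inserting 3: P = [[3, 5], [4]].
After inserting 6: P = [[3, 5, 6], [4]].
After inserting 2: P = [[2, 5, 6], [3], [4]].
After inserting 1: P = [[1, 5, 6], [2], [3], [4]].

The final insertion tableau P = [[1, 5, 6], [2], [3], [4]] has shape [3, 1, 1, 1].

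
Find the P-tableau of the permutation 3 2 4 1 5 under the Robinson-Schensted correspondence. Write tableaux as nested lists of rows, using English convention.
Insert 3: appended to row 1. P = [[3]].
Insert 2: 2 bumps 3 from row 1; 3 starts row 2. P = [[2], [3]].
Insert 4: appended to row 1. P = [[2, 4], [3]].
Insert 1: 1 bumps 2 from row 1; 2 bumps 3 from row 2; 3 starts row 3. P = [[1, 4], [2], [3]].
Insert 5: appended to row 1. P = [[1, 4, 5], [2], [3]].

So P = [[1, 4, 5], [2], [3]].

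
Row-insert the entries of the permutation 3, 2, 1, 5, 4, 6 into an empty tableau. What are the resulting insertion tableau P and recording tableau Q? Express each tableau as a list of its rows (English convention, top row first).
P = [[1, 4, 6], [2, 5], [3]], Q = [[1, 4, 6], [2, 5], [3]]

Insert each entry of the permutation into P by Schensted row insertion, recording in Q the position of each new cell.

After inserting 3: P = [[3]].
After inserting 2: P = [[2], [3]].
After inserting 1: P = [[1], [2], [3]].
After inserting 5: P = [[1, 5], [2], [3]].
After inserting 4: P = [[1, 4], [2, 5], [3]].
After inserting 6: P = [[1, 4, 6], [2, 5], [3]].

So P = [[1, 4, 6], [2, 5], [3]], Q = [[1, 4, 6], [2, 5], [3]].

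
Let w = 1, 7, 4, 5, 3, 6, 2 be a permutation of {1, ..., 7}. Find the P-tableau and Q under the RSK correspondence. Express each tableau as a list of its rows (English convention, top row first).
P = [[1, 2, 5, 6], [3], [4], [7]], Q = [[1, 2, 4, 6], [3], [5], [7]]

Insert each entry of the permutation into P by Schensted row insertion, recording in Q the position of each new cell.

Insert 1: appended to row 1. P = [[1]].
Insert 7: appended to row 1. P = [[1, 7]].
Insert 4: 4 bumps 7 from row 1; 7 starts row 2. P = [[1, 4], [7]].
Insert 5: appended to row 1. P = [[1, 4, 5], [7]].
Insert 3: 3 bumps 4 from row 1; 4 bumps 7 from row 2; 7 starts row 3. P = [[1, 3, 5], [4], [7]].
Insert 6: appended to row 1. P = [[1, 3, 5, 6], [4], [7]].
Insert 2: 2 bumps 3 from row 1; 3 bumps 4 from row 2; 4 bumps 7 from row 3; 7 starts row 4. P = [[1, 2, 5, 6], [3], [4], [7]].

So P = [[1, 2, 5, 6], [3], [4], [7]], Q = [[1, 2, 4, 6], [3], [5], [7]].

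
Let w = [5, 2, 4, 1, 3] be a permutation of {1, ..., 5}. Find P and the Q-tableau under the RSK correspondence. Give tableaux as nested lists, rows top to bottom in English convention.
Insert each entry of the permutation into P by Schensted row insertion, recording in Q the position of each new cell.

Insert 5: appended to row 1. P = [[5]].
Insert 2: 2 bumps 5 from row 1; 5 starts row 2. P = [[2], [5]].
Insert 4: appended to row 1. P = [[2, 4], [5]].
Insert 1: 1 bumps 2 from row 1; 2 bumps 5 from row 2; 5 starts row 3. P = [[1, 4], [2], [5]].
Insert 3: 3 bumps 4 from row 1; 4 appends to row 2. P = [[1, 3], [2, 4], [5]].

So P = [[1, 3], [2, 4], [5]], Q = [[1, 3], [2, 5], [4]].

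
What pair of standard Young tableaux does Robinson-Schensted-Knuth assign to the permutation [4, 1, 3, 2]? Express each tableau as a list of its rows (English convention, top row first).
Insert each entry of the permutation into P by Schensted row insertion, recording in Q the position of each new cell.

Insert 4: appended to row 1. P = [[4]].
Insert 1: 1 bumps 4 from row 1; 4 starts row 2. P = [[1], [4]].
Insert 3: appended to row 1. P = [[1, 3], [4]].
Insert 2: 2 bumps 3 from row 1; 3 bumps 4 from row 2; 4 starts row 3. P = [[1, 2], [3], [4]].

So P = [[1, 2], [3], [4]], Q = [[1, 3], [2], [4]].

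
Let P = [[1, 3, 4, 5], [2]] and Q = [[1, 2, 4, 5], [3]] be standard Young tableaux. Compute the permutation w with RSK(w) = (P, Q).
Reverse RSK: for i = n, n-1, ..., 1, locate i in Q, remove the corresponding corner cell from P, and reverse-bump its entry up through P; the value ejected from row 1 is w(i).

So w = 2 3 1 4 5.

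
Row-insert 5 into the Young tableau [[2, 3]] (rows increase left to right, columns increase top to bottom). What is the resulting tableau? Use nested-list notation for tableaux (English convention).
[[2, 3, 5]]

5 is larger than every entry of row 1, so it is appended to row 1. The new tableau is [[2, 3, 5]].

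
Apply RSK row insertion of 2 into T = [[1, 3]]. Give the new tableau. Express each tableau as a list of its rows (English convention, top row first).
[[1, 2], [3]]

In row 1, 2 replaces 3 (the leftmost entry greater than 2); 3 is bumped to row 2. 3 starts a new row 2. The new tableau is [[1, 2], [3]].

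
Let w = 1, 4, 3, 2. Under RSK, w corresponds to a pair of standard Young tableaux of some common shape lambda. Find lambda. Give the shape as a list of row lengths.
[2, 1, 1]

Row-insert each entry into an empty tableau.

After inserting 1: P = [[1]].
After inserting 4: P = [[1, 4]].
After inserting 3: P = [[1, 3], [4]].
After inserting 2: P = [[1, 2], [3], [4]].

The final insertion tableau P = [[1, 2], [3], [4]] has shape [2, 1, 1].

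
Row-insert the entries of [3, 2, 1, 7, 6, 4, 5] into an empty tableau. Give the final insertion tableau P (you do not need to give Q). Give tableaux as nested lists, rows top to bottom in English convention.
Insert 3: appended to row 1. P = [[3]].
Insert 2: 2 bumps 3 from row 1; 3 starts row 2. P = [[2], [3]].
Insert 1: 1 bumps 2 from row 1; 2 bumps 3 from row 2; 3 starts row 3. P = [[1], [2], [3]].
Insert 7: appended to row 1. P = [[1, 7], [2], [3]].
Insert 6: 6 bumps 7 from row 1; 7 appends to row 2. P = [[1, 6], [2, 7], [3]].
Insert 4: 4 bumps 6 from row 1; 6 bumps 7 from row 2; 7 appends to row 3. P = [[1, 4], [2, 6], [3, 7]].
Insert 5: appended to row 1. P = [[1, 4, 5], [2, 6], [3, 7]].

So P = [[1, 4, 5], [2, 6], [3, 7]].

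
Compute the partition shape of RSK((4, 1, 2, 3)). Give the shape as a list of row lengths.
Row-insert each entry into an empty tableau.

After inserting 4: P = [[4]].
After inserting 1: P = [[1], [4]].
After inserting 2: P = [[1, 2], [4]].
After inserting 3: P = [[1, 2, 3], [4]].

The final insertion tableau P = [[1, 2, 3], [4]] has shape [3, 1].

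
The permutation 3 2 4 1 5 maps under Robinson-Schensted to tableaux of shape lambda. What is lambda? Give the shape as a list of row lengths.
[3, 1, 1]

Row-insert each entry into an empty tableau.

After inserting 3: P = [[3]].
After inserting 2: P = [[2], [3]].
After inserting 4: P = [[2, 4], [3]].
After inserting 1: P = [[1, 4], [2], [3]].
After inserting 5: P = [[1, 4, 5], [2], [3]].

The final insertion tableau P = [[1, 4, 5], [2], [3]] has shape [3, 1, 1].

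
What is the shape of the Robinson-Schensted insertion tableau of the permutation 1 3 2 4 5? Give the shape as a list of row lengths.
Row-insert each entry into an empty tableau.

After inserting 1: P = [[1]].
After inserting 3: P = [[1, 3]].
After inserting 2: P = [[1, 2], [3]].
After inserting 4: P = [[1, 2, 4], [3]].
After inserting 5: P = [[1, 2, 4, 5], [3]].

The final insertion tableau P = [[1, 2, 4, 5], [3]] has shape [4, 1].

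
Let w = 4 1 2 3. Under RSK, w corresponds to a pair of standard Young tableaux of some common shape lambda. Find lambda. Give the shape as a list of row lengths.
[3, 1]

Row-insert each entry into an empty tableau.

After inserting 4: P = [[4]].
After inserting 1: P = [[1], [4]].
After inserting 2: P = [[1, 2], [4]].
After inserting 3: P = [[1, 2, 3], [4]].

The final insertion tableau P = [[1, 2, 3], [4]] has shape [3, 1].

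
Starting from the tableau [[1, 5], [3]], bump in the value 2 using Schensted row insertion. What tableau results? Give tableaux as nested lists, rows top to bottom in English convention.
In row 1, 2 replaces 5 (the leftmost entry greater than 2); 5 is bumped to row 2. 5 is appended to row 2. The new tableau is [[1, 2], [3, 5]].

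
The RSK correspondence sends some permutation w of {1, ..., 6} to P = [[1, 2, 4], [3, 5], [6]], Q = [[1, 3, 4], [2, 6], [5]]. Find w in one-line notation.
Reverse RSK: for i = n, n-1, ..., 1, locate i in Q, remove the corresponding corner cell from P, and reverse-bump its entry up through P; the value ejected from row 1 is w(i).

So w = 6 1 3 5 2 4.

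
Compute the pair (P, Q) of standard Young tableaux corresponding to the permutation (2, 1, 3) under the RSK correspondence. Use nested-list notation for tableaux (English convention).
Insert each entry of the permutation into P by Schensted row insertion, recording in Q the position of each new cell.

Insert 2: appended to row 1. P = [[2]].
Insert 1: 1 bumps 2 from row 1; 2 starts row 2. P = [[1], [2]].
Insert 3: appended to row 1. P = [[1, 3], [2]].

So P = [[1, 3], [2]], Q = [[1, 3], [2]].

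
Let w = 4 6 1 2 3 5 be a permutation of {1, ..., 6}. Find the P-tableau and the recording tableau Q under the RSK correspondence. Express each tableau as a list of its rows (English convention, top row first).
Insert each entry of the permutation into P by Schensted row insertion, recording in Q the position of each new cell.

Insert 4: appended to row 1. P = [[4]], Q = [[1]].
Insert 6: appended to row 1. P = [[4, 6]], Q = [[1, 2]].
Insert 1: 1 bumps 4 from row 1; 4 starts row 2. P = [[1, 6], [4]], Q = [[1, 2], [3]].
Insert 2: 2 bumps 6 from row 1; 6 appends to row 2. P = [[1, 2], [4, 6]], Q = [[1, 2], [3, 4]].
Insert 3: appended to row 1. P = [[1, 2, 3], [4, 6]], Q = [[1, 2, 5], [3, 4]].
Insert 5: appended to row 1. P = [[1, 2, 3, 5], [4, 6]], Q = [[1, 2, 5, 6], [3, 4]].

So P = [[1, 2, 3, 5], [4, 6]], Q = [[1, 2, 5, 6], [3, 4]].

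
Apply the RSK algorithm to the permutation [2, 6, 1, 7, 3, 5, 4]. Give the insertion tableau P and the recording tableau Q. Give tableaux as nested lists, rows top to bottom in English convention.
Insert each entry of the permutation into P by Schensted row insertion, recording in Q the position of each new cell.

After inserting 2: P = [[2]].
After inserting 6: P = [[2, 6]].
After inserting 1: P = [[1, 6], [2]].
After inserting 7: P = [[1, 6, 7], [2]].
After inserting 3: P = [[1, 3, 7], [2, 6]].
After inserting 5: P = [[1, 3, 5], [2, 6, 7]].
After inserting 4: P = [[1, 3, 4], [2, 5, 7], [6]].

So P = [[1, 3, 4], [2, 5, 7], [6]], Q = [[1, 2, 4], [3, 5, 6], [7]].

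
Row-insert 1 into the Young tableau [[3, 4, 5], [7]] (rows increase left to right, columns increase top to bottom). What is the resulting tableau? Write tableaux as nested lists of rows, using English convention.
[[1, 4, 5], [3], [7]]

In row 1, 1 replaces 3 (the leftmost entry greater than 1); 3 is bumped to row 2. In row 2, 3 replaces 7 (the leftmost entry greater than 3); 7 is bumped to row 3. 7 starts a new row 3. The new tableau is [[1, 4, 5], [3], [7]].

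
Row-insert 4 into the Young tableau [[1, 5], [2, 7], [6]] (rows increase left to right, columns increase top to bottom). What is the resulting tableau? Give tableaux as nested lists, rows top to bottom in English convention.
[[1, 4], [2, 5], [6, 7]]

In row 1, 4 replaces 5 (the leftmost entry greater than 4); 5 is bumped to row 2. In row 2, 5 replaces 7 (the leftmost entry greater than 5); 7 is bumped to row 3. 7 is appended to row 3. The new tableau is [[1, 4], [2, 5], [6, 7]].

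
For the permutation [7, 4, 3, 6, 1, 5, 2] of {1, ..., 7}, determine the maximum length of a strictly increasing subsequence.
2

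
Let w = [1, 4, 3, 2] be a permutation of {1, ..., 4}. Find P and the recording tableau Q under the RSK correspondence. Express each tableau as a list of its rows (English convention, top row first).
P = [[1, 2], [3], [4]], Q = [[1, 2], [3], [4]]

Insert each entry of the permutation into P by Schensted row insertion, recording in Q the position of each new cell.

Insert 1: appended to row 1. P = [[1]], Q = [[1]].
Insert 4: appended to row 1. P = [[1, 4]], Q = [[1, 2]].
Insert 3: 3 bumps 4 from row 1; 4 starts row 2. P = [[1, 3], [4]], Q = [[1, 2], [3]].
Insert 2: 2 bumps 3 from row 1; 3 bumps 4 from row 2; 4 starts row 3. P = [[1, 2], [3], [4]], Q = [[1, 2], [3], [4]].

So P = [[1, 2], [3], [4]], Q = [[1, 2], [3], [4]].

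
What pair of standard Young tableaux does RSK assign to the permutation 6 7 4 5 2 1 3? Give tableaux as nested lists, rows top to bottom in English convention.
P = [[1, 3], [2, 5], [4, 7], [6]], Q = [[1, 2], [3, 4], [5, 7], [6]]

Insert each entry of the permutation into P by Schensted row insertion, recording in Q the position of each new cell.

Insert 6: appended to row 1. P = [[6]].
Insert 7: appended to row 1. P = [[6, 7]].
Insert 4: 4 bumps 6 from row 1; 6 starts row 2. P = [[4, 7], [6]].
Insert 5: 5 bumps 7 from row 1; 7 appends to row 2. P = [[4, 5], [6, 7]].
Insert 2: 2 bumps 4 from row 1; 4 bumps 6 from row 2; 6 starts row 3. P = [[2, 5], [4, 7], [6]].
Insert 1: 1 bumps 2 from row 1; 2 bumps 4 from row 2; 4 bumps 6 from row 3; 6 starts row 4. P = [[1, 5], [2, 7], [4], [6]].
Insert 3: 3 bumps 5 from row 1; 5 bumps 7 from row 2; 7 appends to row 3. P = [[1, 3], [2, 5], [4, 7], [6]].

So P = [[1, 3], [2, 5], [4, 7], [6]], Q = [[1, 2], [3, 4], [5, 7], [6]].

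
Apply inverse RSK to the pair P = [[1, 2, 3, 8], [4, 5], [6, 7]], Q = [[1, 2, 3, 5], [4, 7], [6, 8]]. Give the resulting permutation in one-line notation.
1 6 7 4 8 2 5 3

Reverse the RSK construction: for i from n down to 1, find the cell of Q containing i, remove the entry at that cell from P, and reverse-bump it up through P; the value ejected from row 1 is w(i).

Step i=8: Q has 8 at row 3, column 2; remove 7 from row 3 of P and reverse-bump: 7 enters row 2 and ejects 5; 5 enters row 1 and ejects 3. So w(8) = 3. P is now [[1, 2, 5, 8], [4, 7], [6]].
Step i=7: Q has 7 at row 2, column 2; remove 7 from row 2 of P and reverse-bump: 7 enters row 1 and ejects 5. So w(7) = 5. P is now [[1, 2, 7, 8], [4], [6]].
Step i=6: Q has 6 at row 3, column 1; remove 6 from row 3 of P and reverse-bump: 6 enters row 2 and ejects 4; 4 enters row 1 and ejects 2. So w(6) = 2. P is now [[1, 4, 7, 8], [6]].
Step i=5: Q has 5 at row 1, column 4; remove that cell from P, ejecting 8. So w(5) = 8. P is now [[1, 4, 7], [6]].
Step i=4: Q has 4 at row 2, column 1; remove 6 from row 2 of P and reverse-bump: 6 enters row 1 and ejects 4. So w(4) = 4. P is now [[1, 6, 7]].
Step i=3: Q has 3 at row 1, column 3; remove that cell from P, ejecting 7. So w(3) = 7. P is now [[1, 6]].
Step i=2: Q has 2 at row 1, column 2; remove that cell from P, ejecting 6. So w(2) = 6. P is now [[1]].
Step i=1: Q has 1 at row 1, column 1; remove that cell from P, ejecting 1. So w(1) = 1. P is now [].

So w = 1 6 7 4 8 2 5 3.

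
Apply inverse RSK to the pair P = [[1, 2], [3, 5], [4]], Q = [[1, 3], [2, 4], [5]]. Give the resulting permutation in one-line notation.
4 1 5 3 2

Reverse the RSK construction: for i from n down to 1, find the cell of Q containing i, remove the entry at that cell from P, and reverse-bump it up through P; the value ejected from row 1 is w(i).

Step i=5: Q has 5 at row 3, column 1; remove 4 from row 3 of P and reverse-bump: 4 enters row 2 and ejects 3; 3 enters row 1 and ejects 2. So w(5) = 2. P is now [[1, 3], [4, 5]].
Step i=4: Q has 4 at row 2, column 2; remove 5 from row 2 of P and reverse-bump: 5 enters row 1 and ejects 3. So w(4) = 3. P is now [[1, 5], [4]].
Step i=3: Q has 3 at row 1, column 2; remove that cell from P, ejecting 5. So w(3) = 5. P is now [[1], [4]].
Step i=2: Q has 2 at row 2, column 1; remove 4 from row 2 of P and reverse-bump: 4 enters row 1 and ejects 1. So w(2) = 1. P is now [[4]].
Step i=1: Q has 1 at row 1, column 1; remove that cell from P, ejecting 4. So w(1) = 4. P is now [].

So w = 4 1 5 3 2.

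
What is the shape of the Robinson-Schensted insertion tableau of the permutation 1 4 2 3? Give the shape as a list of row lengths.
Row-insert each entry into an empty tableau.

After inserting 1: P = [[1]].
After inserting 4: P = [[1, 4]].
After inserting 2: P = [[1, 2], [4]].
After inserting 3: P = [[1, 2, 3], [4]].

The final insertion tableau P = [[1, 2, 3], [4]] has shape [3, 1].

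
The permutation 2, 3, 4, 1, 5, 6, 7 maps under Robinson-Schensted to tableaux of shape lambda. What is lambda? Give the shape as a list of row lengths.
[6, 1]

Row-insert each entry into an empty tableau.

After inserting 2: P = [[2]].
After inserting 3: P = [[2, 3]].
After inserting 4: P = [[2, 3, 4]].
After inserting 1: P = [[1, 3, 4], [2]].
After inserting 5: P = [[1, 3, 4, 5], [2]].
After inserting 6: P = [[1, 3, 4, 5, 6], [2]].
After inserting 7: P = [[1, 3, 4, 5, 6, 7], [2]].

The final insertion tableau P = [[1, 3, 4, 5, 6, 7], [2]] has shape [6, 1].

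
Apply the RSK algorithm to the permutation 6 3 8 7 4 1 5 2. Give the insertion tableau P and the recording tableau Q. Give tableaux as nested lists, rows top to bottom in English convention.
Insert each entry of the permutation into P by Schensted row insertion, recording in Q the position of each new cell.

Insert 6: appended to row 1. P = [[6]].
Insert 3: 3 bumps 6 from row 1; 6 starts row 2. P = [[3], [6]].
Insert 8: appended to row 1. P = [[3, 8], [6]].
Insert 7: 7 bumps 8 from row 1; 8 appends to row 2. P = [[3, 7], [6, 8]].
Insert 4: 4 bumps 7 from row 1; 7 bumps 8 from row 2; 8 starts row 3. P = [[3, 4], [6, 7], [8]].
Insert 1: 1 bumps 3 from row 1; 3 bumps 6 from row 2; 6 bumps 8 from row 3; 8 starts row 4. P = [[1, 4], [3, 7], [6], [8]].
Insert 5: appended to row 1. P = [[1, 4, 5], [3, 7], [6], [8]].
Insert 2: 2 bumps 4 from row 1; 4 bumps 7 from row 2; 7 appends to row 3. P = [[1, 2, 5], [3, 4], [6, 7], [8]].

So P = [[1, 2, 5], [3, 4], [6, 7], [8]], Q = [[1, 3, 7], [2, 4], [5, 8], [6]].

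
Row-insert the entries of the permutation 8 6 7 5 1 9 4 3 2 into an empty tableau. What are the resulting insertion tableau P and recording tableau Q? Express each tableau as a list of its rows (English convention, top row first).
Insert each entry of the permutation into P by Schensted row insertion, recording in Q the position of each new cell.

Insert 8: appended to row 1. P = [[8]], Q = [[1]].
Insert 6: 6 bumps 8 from row 1; 8 starts row 2. P = [[6], [8]], Q = [[1], [2]].
Insert 7: appended to row 1. P = [[6, 7], [8]], Q = [[1, 3], [2]].
Insert 5: 5 bumps 6 from row 1; 6 bumps 8 from row 2; 8 starts row 3. P = [[5, 7], [6], [8]], Q = [[1, 3], [2], [4]].
Insert 1: 1 bumps 5 from row 1; 5 bumps 6 from row 2; 6 bumps 8 from row 3; 8 starts row 4. P = [[1, 7], [5], [6], [8]], Q = [[1, 3], [2], [4], [5]].
Insert 9: appended to row 1. P = [[1, 7, 9], [5], [6], [8]], Q = [[1, 3, 6], [2], [4], [5]].
Insert 4: 4 bumps 7 from row 1; 7 appends to row 2. P = [[1, 4, 9], [5, 7], [6], [8]], Q = [[1, 3, 6], [2, 7], [4], [5]].
Insert 3: 3 bumps 4 from row 1; 4 bumps 5 from row 2; 5 bumps 6 from row 3; 6 bumps 8 from row 4; 8 starts row 5. P = [[1, 3, 9], [4, 7], [5], [6], [8]], Q = [[1, 3, 6], [2, 7], [4], [5], [8]].
Insert 2: 2 bumps 3 from row 1; 3 bumps 4 from row 2; 4 bumps 5 from row 3; 5 bumps 6 from row 4; 6 bumps 8 from row 5; 8 starts row 6. P = [[1, 2, 9], [3, 7], [4], [5], [6], [8]], Q = [[1, 3, 6], [2, 7], [4], [5], [8], [9]].

So P = [[1, 2, 9], [3, 7], [4], [5], [6], [8]], Q = [[1, 3, 6], [2, 7], [4], [5], [8], [9]].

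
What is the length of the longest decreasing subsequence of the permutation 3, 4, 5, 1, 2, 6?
2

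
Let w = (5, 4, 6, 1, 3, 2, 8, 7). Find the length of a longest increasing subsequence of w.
3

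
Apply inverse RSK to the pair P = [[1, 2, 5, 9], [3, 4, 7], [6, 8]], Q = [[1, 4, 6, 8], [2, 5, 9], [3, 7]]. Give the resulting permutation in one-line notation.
6 3 1 8 4 7 2 9 5

Reverse the RSK construction: for i from n down to 1, find the cell of Q containing i, remove the entry at that cell from P, and reverse-bump it up through P; the value ejected from row 1 is w(i).

Step i=9: Q has 9 at row 2, column 3; remove 7 from row 2 of P and reverse-bump: 7 enters row 1 and ejects 5. So w(9) = 5. P is now [[1, 2, 7, 9], [3, 4], [6, 8]].
Step i=8: Q has 8 at row 1, column 4; remove that cell from P, ejecting 9. So w(8) = 9. P is now [[1, 2, 7], [3, 4], [6, 8]].
Step i=7: Q has 7 at row 3, column 2; remove 8 from row 3 of P and reverse-bump: 8 enters row 2 and ejects 4; 4 enters row 1 and ejects 2. So w(7) = 2. P is now [[1, 4, 7], [3, 8], [6]].
Step i=6: Q has 6 at row 1, column 3; remove that cell from P, ejecting 7. So w(6) = 7. P is now [[1, 4], [3, 8], [6]].
Step i=5: Q has 5 at row 2, column 2; remove 8 from row 2 of P and reverse-bump: 8 enters row 1 and ejects 4. So w(5) = 4. P is now [[1, 8], [3], [6]].
Step i=4: Q has 4 at row 1, column 2; remove that cell from P, ejecting 8. So w(4) = 8. P is now [[1], [3], [6]].
Step i=3: Q has 3 at row 3, column 1; remove 6 from row 3 of P and reverse-bump: 6 enters row 2 and ejects 3; 3 enters row 1 and ejects 1. So w(3) = 1. P is now [[3], [6]].
Step i=2: Q has 2 at row 2, column 1; remove 6 from row 2 of P and reverse-bump: 6 enters row 1 and ejects 3. So w(2) = 3. P is now [[6]].
Step i=1: Q has 1 at row 1, column 1; remove that cell from P, ejecting 6. So w(1) = 6. P is now [].

So w = 6 3 1 8 4 7 2 9 5.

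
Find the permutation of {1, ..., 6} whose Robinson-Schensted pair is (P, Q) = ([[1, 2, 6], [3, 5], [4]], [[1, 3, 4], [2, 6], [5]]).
Reverse the RSK construction: for i from n down to 1, find the cell of Q containing i, remove the entry at that cell from P, and reverse-bump it up through P; the value ejected from row 1 is w(i).

Step i=6: Q has 6 at row 2, column 2; remove 5 from row 2 of P and reverse-bump: 5 enters row 1 and ejects 2. So w(6) = 2. P is now [[1, 5, 6], [3], [4]].
Step i=5: Q has 5 at row 3, column 1; remove 4 from row 3 of P and reverse-bump: 4 enters row 2 and ejects 3; 3 enters row 1 and ejects 1. So w(5) = 1. P is now [[3, 5, 6], [4]].
Step i=4: Q has 4 at row 1, column 3; remove that cell from P, ejecting 6. So w(4) = 6. P is now [[3, 5], [4]].
Step i=3: Q has 3 at row 1, column 2; remove that cell from P, ejecting 5. So w(3) = 5. P is now [[3], [4]].
Step i=2: Q has 2 at row 2, column 1; remove 4 from row 2 of P and reverse-bump: 4 enters row 1 and ejects 3. So w(2) = 3. P is now [[4]].
Step i=1: Q has 1 at row 1, column 1; remove that cell from P, ejecting 4. So w(1) = 4. P is now [].

So w = 4 3 5 6 1 2.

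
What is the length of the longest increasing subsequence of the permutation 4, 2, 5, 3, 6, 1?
3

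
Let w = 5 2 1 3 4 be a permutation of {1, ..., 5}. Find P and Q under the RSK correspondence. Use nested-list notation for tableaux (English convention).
Insert each entry of the permutation into P by Schensted row insertion, recording in Q the position of each new cell.

Insert 5: appended to row 1. P = [[5]], Q = [[1]].
Insert 2: 2 bumps 5 from row 1; 5 starts row 2. P = [[2], [5]], Q = [[1], [2]].
Insert 1: 1 bumps 2 from row 1; 2 bumps 5 from row 2; 5 starts row 3. P = [[1], [2], [5]], Q = [[1], [2], [3]].
Insert 3: appended to row 1. P = [[1, 3], [2], [5]], Q = [[1, 4], [2], [3]].
Insert 4: appended to row 1. P = [[1, 3, 4], [2], [5]], Q = [[1, 4, 5], [2], [3]].

So P = [[1, 3, 4], [2], [5]], Q = [[1, 4, 5], [2], [3]].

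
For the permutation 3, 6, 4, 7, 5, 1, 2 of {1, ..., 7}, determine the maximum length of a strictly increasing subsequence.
3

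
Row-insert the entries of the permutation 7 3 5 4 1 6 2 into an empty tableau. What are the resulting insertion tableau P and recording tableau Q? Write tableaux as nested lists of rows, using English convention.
Insert each entry of the permutation into P by Schensted row insertion, recording in Q the position of each new cell.

Insert 7: appended to row 1. P = [[7]].
Insert 3: 3 bumps 7 from row 1; 7 starts row 2. P = [[3], [7]].
Insert 5: appended to row 1. P = [[3, 5], [7]].
Insert 4: 4 bumps 5 from row 1; 5 bumps 7 from row 2; 7 starts row 3. P = [[3, 4], [5], [7]].
Insert 1: 1 bumps 3 from row 1; 3 bumps 5 from row 2; 5 bumps 7 from row 3; 7 starts row 4. P = [[1, 4], [3], [5], [7]].
Insert 6: appended to row 1. P = [[1, 4, 6], [3], [5], [7]].
Insert 2: 2 bumps 4 from row 1; 4 appends to row 2. P = [[1, 2, 6], [3, 4], [5], [7]].

So P = [[1, 2, 6], [3, 4], [5], [7]], Q = [[1, 3, 6], [2, 7], [4], [5]].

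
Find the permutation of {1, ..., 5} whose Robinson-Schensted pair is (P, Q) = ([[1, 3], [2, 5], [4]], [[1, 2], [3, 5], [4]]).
Reverse the RSK construction: for i from n down to 1, find the cell of Q containing i, remove the entry at that cell from P, and reverse-bump it up through P; the value ejected from row 1 is w(i).

Step i=5: Q has 5 at row 2, column 2; remove 5 from row 2 of P and reverse-bump: 5 enters row 1 and ejects 3. So w(5) = 3. P is now [[1, 5], [2], [4]].
Step i=4: Q has 4 at row 3, column 1; remove 4 from row 3 of P and reverse-bump: 4 enters row 2 and ejects 2; 2 enters row 1 and ejects 1. So w(4) = 1. P is now [[2, 5], [4]].
Step i=3: Q has 3 at row 2, column 1; remove 4 from row 2 of P and reverse-bump: 4 enters row 1 and ejects 2. So w(3) = 2. P is now [[4, 5]].
Step i=2: Q has 2 at row 1, column 2; remove that cell from P, ejecting 5. So w(2) = 5. P is now [[4]].
Step i=1: Q has 1 at row 1, column 1; remove that cell from P, ejecting 4. So w(1) = 4. P is now [].

So w = 4 5 2 1 3.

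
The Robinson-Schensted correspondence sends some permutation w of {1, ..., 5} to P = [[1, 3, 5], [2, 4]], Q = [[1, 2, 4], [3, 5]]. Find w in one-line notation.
2 4 1 5 3

Reverse the RSK construction: for i from n down to 1, find the cell of Q containing i, remove the entry at that cell from P, and reverse-bump it up through P; the value ejected from row 1 is w(i).

Step i=5: Q has 5 at row 2, column 2; remove 4 from row 2 of P and reverse-bump: 4 enters row 1 and ejects 3. So w(5) = 3. P is now [[1, 4, 5], [2]].
Step i=4: Q has 4 at row 1, column 3; remove that cell from P, ejecting 5. So w(4) = 5. P is now [[1, 4], [2]].
Step i=3: Q has 3 at row 2, column 1; remove 2 from row 2 of P and reverse-bump: 2 enters row 1 and ejects 1. So w(3) = 1. P is now [[2, 4]].
Step i=2: Q has 2 at row 1, column 2; remove that cell from P, ejecting 4. So w(2) = 4. P is now [[2]].
Step i=1: Q has 1 at row 1, column 1; remove that cell from P, ejecting 2. So w(1) = 2. P is now [].

So w = 2 4 1 5 3.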